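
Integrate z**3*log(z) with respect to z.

z**4*log(z)/4 - z**4/16 + C

Use integration by parts with u = log(z), dv = z**3 dz.
Then du = 1/z dz and v = z**4/4.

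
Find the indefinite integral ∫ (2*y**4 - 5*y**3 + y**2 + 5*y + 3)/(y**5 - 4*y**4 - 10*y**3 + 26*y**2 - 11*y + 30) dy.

Factor the denominator: (y - 5)*(y - 2)*(y + 3)*(y**2 + 1).
Partial-fraction decomposition: (97*y + 4)/(325*(y**2 + 1)) + 147/(200*(y + 3)) - 3/(25*(y - 2)) + 113/(104*(y - 5)).
Integrate each term; A/(y−a) gives A·log|y−a|; the (By+D)/(y²+p²) term gives a log and an atan.

113*log(y - 5)/104 - 3*log(y - 2)/25 + 147*log(y + 3)/200 + 97*log(y**2 + 1)/650 + 4*atan(y)/325 + C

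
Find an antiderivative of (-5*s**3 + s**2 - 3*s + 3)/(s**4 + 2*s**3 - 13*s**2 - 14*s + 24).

Factor the denominator: (s - 3)*(s - 1)*(s + 2)*(s + 4).
Partial-fraction decomposition: -351/(70*(s + 4)) + 53/(30*(s + 2)) + 2/(15*(s - 1)) - 66/(35*(s - 3)).
Integrate each term: A/(s−a) contributes A·log|s−a|.

-66*log(s - 3)/35 + 2*log(s - 1)/15 + 53*log(s + 2)/30 - 351*log(s + 4)/70 + C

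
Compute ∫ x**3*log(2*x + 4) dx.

Use integration by parts with u = log(2*x + 4), dv = x**3 dx.
Then du = 2/(2*x + 4) dx and v = x**4/4.

x**4*log(2*x + 4)/4 - x**4/16 + x**3/6 - x**2/2 + 2*x - 4*log(x + 2) + C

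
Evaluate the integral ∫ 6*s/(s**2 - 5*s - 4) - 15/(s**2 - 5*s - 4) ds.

3*log(s**2 - 5*s - 4) + C

Let u = s**2 - 5*s - 4, so du = (2*s - 5) ds.
Rewriting, the integral becomes 3·∫ 1/u du = 3·log(u).
Substituting back, u = s**2 - 5*s - 4.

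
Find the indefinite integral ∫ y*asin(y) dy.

Use integration by parts with u = arcsin(y), dv = y dy.
Then du = 1/sqrt(-y**2 + 1) dy.

y**2*asin(y)/2 + y*sqrt(-y**2 + 1)/4 - asin(y)/4 + C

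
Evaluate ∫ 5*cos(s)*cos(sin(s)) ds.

Let u = sin(s), so du = (cos(s)) ds.
Rewriting, the integral becomes 5·∫ cos(u) du = 5·sin(u).
Substituting back, u = sin(s).

5*sin(sin(s)) + C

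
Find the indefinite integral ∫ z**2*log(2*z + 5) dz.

z**3*log(2*z + 5)/3 - z**3/9 + 5*z**2/12 - 25*z/12 + 125*log(2*z + 5)/24 + C

Use integration by parts with u = log(2*z + 5), dv = z**2 dz.
Then du = 2/(2*z + 5) dz and v = z**3/3.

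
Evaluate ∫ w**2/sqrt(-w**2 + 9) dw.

-w*sqrt(-w**2 + 9)/2 + 9*asin(w/3)/2 + C

Substitute w = 3·sin(θ), so dw = 3·cos(θ) dθ and the radical becomes sqrt(-w**2 + 9) = 3·cos(θ) by the Pythagorean identity.
Integrate the resulting trig expression in θ, then back-substitute θ = asin(w/3), sin(θ) = w/3, cos(θ) = sqrt(-w**2 + 9)/3 (absorbing any constant into C).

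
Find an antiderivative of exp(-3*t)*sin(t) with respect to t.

-3*exp(-3*t)*sin(t)/10 - exp(-3*t)*cos(t)/10 + C

Let I denote the integral. Integrate by parts with u = sin(t), dv = exp(-3*t) dt, so v = -exp(-3*t)/3: I = -exp(-3*t)*sin(t)/3 + (1/3)·∫ exp(-3*t)*cos(t) dt.
Apply parts again with u = cos(t), dv = exp(-3*t) dt: ∫ exp(-3*t)*cos(t) dt = -exp(-3*t)*cos(t)/3 − (1/3)·I. Substituting back brings back I: I = -exp(-3*t)*sin(t)/3 - exp(-3*t)*cos(t)/9 − (1/9)·I.
Solving for I: (1 + 1/9)·I equals the remaining terms, so I = (9/10)·(-exp(-3*t)*sin(t)/3 - exp(-3*t)*cos(t)/9).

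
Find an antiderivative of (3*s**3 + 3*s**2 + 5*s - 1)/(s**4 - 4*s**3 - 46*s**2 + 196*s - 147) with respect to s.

Factor the denominator: (s - 7)*(s - 3)*(s - 1)*(s + 7).
Partial-fraction decomposition: 459/(560*(s + 7)) + 5/(48*(s - 1)) - 61/(40*(s - 3)) + 605/(168*(s - 7)).
Integrate each term: A/(s−a) contributes A·log|s−a|.

605*log(s - 7)/168 - 61*log(s - 3)/40 + 5*log(s - 1)/48 + 459*log(s + 7)/560 + C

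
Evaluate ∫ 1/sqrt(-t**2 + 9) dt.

Substitute t = 3·sin(θ), so dt = 3·cos(θ) dθ and the radical becomes sqrt(-t**2 + 9) = 3·cos(θ) by the Pythagorean identity.
Integrate the resulting trig expression in θ, then back-substitute θ = asin(t/3), sin(θ) = t/3, cos(θ) = sqrt(-t**2 + 9)/3 (absorbing any constant into C).

asin(t/3) + C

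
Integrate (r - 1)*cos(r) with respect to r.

Use integration by parts with u = r - 1, dv = cos(r) dr, so v = sin(r).
Apply parts 1 times (tabular method): alternate signs, differentiate u down to 0, integrate dv up.

r*sin(r) - sin(r) + cos(r) + C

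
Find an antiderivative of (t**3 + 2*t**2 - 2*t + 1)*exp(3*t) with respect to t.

Use integration by parts with u = t**3 + 2*t**2 - 2*t + 1, dv = exp(3*t) dt, so v = exp(3*t)/3.
Apply parts 3 times (tabular method): alternate signs, differentiate u down to 0, integrate dv up.

(9*t**3 + 9*t**2 - 24*t + 17)*exp(3*t)/27 + C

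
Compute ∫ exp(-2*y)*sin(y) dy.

-2*exp(-2*y)*sin(y)/5 - exp(-2*y)*cos(y)/5 + C

Let I denote the integral. Integrate by parts with u = sin(y), dv = exp(-2*y) dy, so v = -exp(-2*y)/2: I = -exp(-2*y)*sin(y)/2 + (1/2)·∫ exp(-2*y)*cos(y) dy.
Apply parts again with u = cos(y), dv = exp(-2*y) dy: ∫ exp(-2*y)*cos(y) dy = -exp(-2*y)*cos(y)/2 − (1/2)·I. Substituting back brings back I: I = -exp(-2*y)*sin(y)/2 - exp(-2*y)*cos(y)/4 − (1/4)·I.
Solving for I: (1 + 1/4)·I equals the remaining terms, so I = (4/5)·(-exp(-2*y)*sin(y)/2 - exp(-2*y)*cos(y)/4).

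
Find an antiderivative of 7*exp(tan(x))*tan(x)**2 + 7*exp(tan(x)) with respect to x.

7*exp(tan(x)) + C

Let u = tan(x), so du = (tan(x)**2 + 1) dx.
Rewriting, the integral becomes 7·∫ e^u du = 7·e^u.
Substituting back, u = tan(x).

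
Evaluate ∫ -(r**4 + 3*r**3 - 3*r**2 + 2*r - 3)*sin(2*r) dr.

r**4*cos(2*r)/2 - r**3*sin(2*r) + 3*r**3*cos(2*r)/2 - 9*r**2*sin(2*r)/4 - 3*r**2*cos(2*r) + 3*r*sin(2*r) - 5*r*cos(2*r)/4 + 5*sin(2*r)/8 + C

Use integration by parts with u = r**4 + 3*r**3 - 3*r**2 + 2*r - 3, dv = -sin(2*r) dr, so v = cos(2*r)/2.
Apply parts 4 times (tabular method): alternate signs, differentiate u down to 0, integrate dv up.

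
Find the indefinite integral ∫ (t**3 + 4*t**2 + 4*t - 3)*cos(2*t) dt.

Use integration by parts with u = t**3 + 4*t**2 + 4*t - 3, dv = cos(2*t) dt, so v = sin(2*t)/2.
Apply parts 3 times (tabular method): alternate signs, differentiate u down to 0, integrate dv up.

t**3*sin(2*t)/2 + 2*t**2*sin(2*t) + 3*t**2*cos(2*t)/4 + 5*t*sin(2*t)/4 + 2*t*cos(2*t) - 5*sin(2*t)/2 + 5*cos(2*t)/8 + C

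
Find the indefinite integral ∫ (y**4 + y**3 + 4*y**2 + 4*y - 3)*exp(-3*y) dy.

(-27*y**4 - 63*y**3 - 171*y**2 - 222*y + 7)*exp(-3*y)/81 + C

Use integration by parts with u = y**4 + y**3 + 4*y**2 + 4*y - 3, dv = exp(-3*y) dy, so v = -exp(-3*y)/3.
Apply parts 4 times (tabular method): alternate signs, differentiate u down to 0, integrate dv up.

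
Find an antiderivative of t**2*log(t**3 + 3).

t**3*log(t**3 + 3)/3 - t**3/3 + log(t**3 + 3) + C

Let u = t**3 + 3, so du = (3*t**2) dt.
The integral becomes (1/3)·∫ log(u) du; integrate by parts with u′=log(u), dv′=du.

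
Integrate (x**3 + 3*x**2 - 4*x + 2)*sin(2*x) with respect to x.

Use integration by parts with u = x**3 + 3*x**2 - 4*x + 2, dv = sin(2*x) dx, so v = -cos(2*x)/2.
Apply parts 3 times (tabular method): alternate signs, differentiate u down to 0, integrate dv up.

-x**3*cos(2*x)/2 + 3*x**2*sin(2*x)/4 - 3*x**2*cos(2*x)/2 + 3*x*sin(2*x)/2 + 11*x*cos(2*x)/4 - 11*sin(2*x)/8 - cos(2*x)/4 + C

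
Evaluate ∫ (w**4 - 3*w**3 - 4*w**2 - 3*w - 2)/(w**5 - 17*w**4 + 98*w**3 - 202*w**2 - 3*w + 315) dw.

1153*log(w - 7)/256 - 133*log(w - 5)/48 - 47*log(w - 3)/64 + log(w + 1)/768 + 47/(32*w - 96) + C

Factor the denominator: (w - 7)*(w - 5)*(w - 3)**2*(w + 1).
Partial-fraction decomposition: 1/(768*(w + 1)) - 47/(64*(w - 3)) - 47/(32*(w - 3)**2) - 133/(48*(w - 5)) + 1153/(256*(w - 7)).
Integrate each term; A/(w−a) gives A·log|w−a|; A/(w−a)² gives −A/(w−a).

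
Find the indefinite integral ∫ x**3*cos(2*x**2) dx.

x**2*sin(2*x**2)/4 + cos(2*x**2)/8 + C

Let u = x², du = 2x dx; rewrite as (1/2)∫ u^1·cos(2u) du.
Now integrate by parts 1 time.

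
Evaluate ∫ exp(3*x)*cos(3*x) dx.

exp(3*x)*sin(3*x)/6 + exp(3*x)*cos(3*x)/6 + C

Let I denote the integral. Integrate by parts with u = cos(3*x), dv = exp(3*x) dx, so v = exp(3*x)/3: I = exp(3*x)*cos(3*x)/3 + ∫ exp(3*x)*sin(3*x) dx.
Apply parts again with u = sin(3*x), dv = exp(3*x) dx: ∫ exp(3*x)*sin(3*x) dx = exp(3*x)*sin(3*x)/3 − I. Substituting back brings back I: I = exp(3*x)*sin(3*x)/3 + exp(3*x)*cos(3*x)/3 − I.
Solving for I: (1 + 1)·I equals the remaining terms, so I = (1/2)·(exp(3*x)*sin(3*x)/3 + exp(3*x)*cos(3*x)/3).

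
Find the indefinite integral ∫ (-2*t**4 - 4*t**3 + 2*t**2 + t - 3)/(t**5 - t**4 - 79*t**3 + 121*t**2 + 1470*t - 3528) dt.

-253*log(t - 7)/91 + 49*log(t - 4)/22 - 7*log(t - 3)/10 + 37*log(t + 6)/26 - 1671*log(t + 7)/770 + C

Factor the denominator: (t - 7)*(t - 4)*(t - 3)*(t + 6)*(t + 7).
Partial-fraction decomposition: -1671/(770*(t + 7)) + 37/(26*(t + 6)) - 7/(10*(t - 3)) + 49/(22*(t - 4)) - 253/(91*(t - 7)).
Integrate each term: A/(t−a) contributes A·log|t−a|.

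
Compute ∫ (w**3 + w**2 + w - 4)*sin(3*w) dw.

-w**3*cos(3*w)/3 + w**2*sin(3*w)/3 - w**2*cos(3*w)/3 + 2*w*sin(3*w)/9 - w*cos(3*w)/9 + sin(3*w)/27 + 38*cos(3*w)/27 + C

Use integration by parts with u = w**3 + w**2 + w - 4, dv = sin(3*w) dw, so v = -cos(3*w)/3.
Apply parts 3 times (tabular method): alternate signs, differentiate u down to 0, integrate dv up.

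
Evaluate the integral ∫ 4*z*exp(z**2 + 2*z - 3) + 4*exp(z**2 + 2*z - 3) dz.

Let u = z**2 + 2*z - 3, so du = (2*z + 2) dz.
Rewriting, the integral becomes 2·∫ e^u du = 2·e^u.
Substituting back, u = z**2 + 2*z - 3.

2*exp(z**2 + 2*z - 3) + C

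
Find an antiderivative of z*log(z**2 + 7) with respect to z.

Let u = z**2 + 7, so du = (2*z) dz.
The integral becomes (1/2)·∫ log(u) du; integrate by parts with u′=log(u), dv′=du.

z**2*log(z**2 + 7)/2 - z**2/2 + 7*log(z**2 + 7)/2 + C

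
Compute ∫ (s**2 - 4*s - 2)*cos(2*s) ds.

s**2*sin(2*s)/2 - 2*s*sin(2*s) + s*cos(2*s)/2 - 5*sin(2*s)/4 - cos(2*s) + C

Use integration by parts with u = s**2 - 4*s - 2, dv = cos(2*s) ds, so v = sin(2*s)/2.
Apply parts 2 times (tabular method): alternate signs, differentiate u down to 0, integrate dv up.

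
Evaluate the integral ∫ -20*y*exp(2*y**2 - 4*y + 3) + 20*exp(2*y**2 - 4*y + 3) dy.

-5*exp(2*y**2 - 4*y + 3) + C

Let u = 2*y**2 - 4*y + 3, so du = (4*y - 4) dy.
Rewriting, the integral becomes -5·∫ e^u du = -5·e^u.
Substituting back, u = 2*y**2 - 4*y + 3.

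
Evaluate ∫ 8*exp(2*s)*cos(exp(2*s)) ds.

Let u = exp(2*s), so du = (2*exp(2*s)) ds.
Rewriting, the integral becomes 4·∫ cos(u) du = 4·sin(u).
Substituting back, u = exp(2*s).

4*sin(exp(2*s)) + C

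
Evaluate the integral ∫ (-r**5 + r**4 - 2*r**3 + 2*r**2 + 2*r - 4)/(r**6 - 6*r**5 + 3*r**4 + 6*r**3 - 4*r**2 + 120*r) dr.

Factor the denominator: r*(r - 5)*(r - 3)*(r + 2)*(r**2 + 4).
Partial-fraction decomposition: -(21*r + 76)/(754*(r**2 + 4)) - 4/(35*(r + 2)) + 98/(195*(r - 3)) - 1347/(1015*(r - 5)) - 1/(30*r).
Integrate each term; A/(r−a) gives A·log|r−a|; the (Br+D)/(r²+p²) term gives a log and an atan.

-log(r)/30 - 1347*log(r - 5)/1015 + 98*log(r - 3)/195 - 4*log(r + 2)/35 - 21*log(r**2 + 4)/1508 - 19*atan(r/2)/377 + C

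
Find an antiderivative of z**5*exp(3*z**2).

Let u = z², du = 2z dz; rewrite as (1/2)∫ u^2·exp(3u) du.
Now integrate by parts 2 times.

(9*z**4 - 6*z**2 + 2)*exp(3*z**2)/54 + C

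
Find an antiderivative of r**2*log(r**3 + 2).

r**3*log(r**3 + 2)/3 - r**3/3 + 2*log(r**3 + 2)/3 + C

Let u = r**3 + 2, so du = (3*r**2) dr.
The integral becomes (1/3)·∫ log(u) du; integrate by parts with u′=log(u), dv′=du.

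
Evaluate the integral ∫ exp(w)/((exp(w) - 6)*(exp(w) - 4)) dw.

Let u = e^w, du = e^w dw.
The integral becomes ∫ du/((u-4)(u-6)); decompose into partial fractions.

log(exp(w) - 6)/2 - log(exp(w) - 4)/2 + C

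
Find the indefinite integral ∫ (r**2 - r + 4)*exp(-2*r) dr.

(-r**2 - 4)*exp(-2*r)/2 + C

Use integration by parts with u = r**2 - r + 4, dv = exp(-2*r) dr, so v = -exp(-2*r)/2.
Apply parts 2 times (tabular method): alternate signs, differentiate u down to 0, integrate dv up.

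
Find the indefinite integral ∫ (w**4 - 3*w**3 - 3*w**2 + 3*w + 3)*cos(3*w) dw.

w**4*sin(3*w)/3 - w**3*sin(3*w) + 4*w**3*cos(3*w)/9 - 13*w**2*sin(3*w)/9 - w**2*cos(3*w) + 5*w*sin(3*w)/3 - 26*w*cos(3*w)/27 + 107*sin(3*w)/81 + 5*cos(3*w)/9 + C

Use integration by parts with u = w**4 - 3*w**3 - 3*w**2 + 3*w + 3, dv = cos(3*w) dw, so v = sin(3*w)/3.
Apply parts 4 times (tabular method): alternate signs, differentiate u down to 0, integrate dv up.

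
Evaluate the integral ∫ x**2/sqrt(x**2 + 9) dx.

x*sqrt(x**2 + 9)/2 - 9*log(x + sqrt(x**2 + 9))/2 + C

Substitute x = 3·tan(θ), so dx = 3·sec(θ)^2 dθ and the radical becomes sqrt(x**2 + 9) = 3·sec(θ) by the Pythagorean identity.
Integrate the resulting trig expression in θ, then back-substitute tan(θ) = x/3, sec(θ) = sqrt(x**2 + 9)/3 (absorbing any constant into C).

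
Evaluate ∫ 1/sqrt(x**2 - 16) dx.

log(x + sqrt(x**2 - 16)) + C

Substitute x = 4·sec(θ), so dx = 4·sec(θ)*tan(θ) dθ and the radical becomes sqrt(x**2 - 16) = 4·tan(θ) by the Pythagorean identity.
Integrate the resulting trig expression in θ, then back-substitute sec(θ) = x/4, tan(θ) = sqrt(x**2 - 16)/4 (absorbing any constant into C).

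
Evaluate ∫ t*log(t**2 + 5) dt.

t**2*log(t**2 + 5)/2 - t**2/2 + 5*log(t**2 + 5)/2 + C

Let u = t**2 + 5, so du = (2*t) dt.
The integral becomes (1/2)·∫ log(u) du; integrate by parts with u′=log(u), dv′=du.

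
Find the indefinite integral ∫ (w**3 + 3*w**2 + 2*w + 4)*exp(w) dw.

Use integration by parts with u = w**3 + 3*w**2 + 2*w + 4, dv = exp(w) dw, so v = exp(w).
Apply parts 3 times (tabular method): alternate signs, differentiate u down to 0, integrate dv up.

(w**3 + 2*w + 2)*exp(w) + C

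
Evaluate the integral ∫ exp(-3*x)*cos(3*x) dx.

Let I denote the integral. Integrate by parts with u = cos(3*x), dv = exp(-3*x) dx, so v = -exp(-3*x)/3: I = -exp(-3*x)*cos(3*x)/3 − ∫ exp(-3*x)*sin(3*x) dx.
Apply parts again with u = sin(3*x), dv = exp(-3*x) dx: ∫ exp(-3*x)*sin(3*x) dx = -exp(-3*x)*sin(3*x)/3 + I. Substituting back brings back I: I = exp(-3*x)*sin(3*x)/3 - exp(-3*x)*cos(3*x)/3 − I.
Solving for I: (1 + 1)·I equals the remaining terms, so I = (1/2)·(exp(-3*x)*sin(3*x)/3 - exp(-3*x)*cos(3*x)/3).

exp(-3*x)*sin(3*x)/6 - exp(-3*x)*cos(3*x)/6 + C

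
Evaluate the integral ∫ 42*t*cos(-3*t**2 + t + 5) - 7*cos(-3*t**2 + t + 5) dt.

-7*sin(-3*t**2 + t + 5) + C

Let u = 3*t**2 - t - 5, so du = (6*t - 1) dt.
Rewriting, the integral becomes 7·∫ cos(u) du = 7·sin(u).
Substituting back, u = 3*t**2 - t - 5.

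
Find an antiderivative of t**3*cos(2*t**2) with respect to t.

Let u = t², du = 2t dt; rewrite as (1/2)∫ u^1·cos(2u) du.
Now integrate by parts 1 time.

t**2*sin(2*t**2)/4 + cos(2*t**2)/8 + C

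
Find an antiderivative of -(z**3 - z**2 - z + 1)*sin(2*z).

z**3*cos(2*z)/2 - 3*z**2*sin(2*z)/4 - z**2*cos(2*z)/2 + z*sin(2*z)/2 - 5*z*cos(2*z)/4 + 5*sin(2*z)/8 + 3*cos(2*z)/4 + C

Use integration by parts with u = z**3 - z**2 - z + 1, dv = -sin(2*z) dz, so v = cos(2*z)/2.
Apply parts 3 times (tabular method): alternate signs, differentiate u down to 0, integrate dv up.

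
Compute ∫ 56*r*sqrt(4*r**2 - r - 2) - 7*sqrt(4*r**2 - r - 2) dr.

14*(4*r**2 - r - 2)**(3/2)/3 + C

Let u = 4*r**2 - r - 2, so du = (8*r - 1) dr.
Rewriting, the integral becomes 7·∫ √u du = 7·(2/3)u^(3/2).
Substituting back, u = 4*r**2 - r - 2.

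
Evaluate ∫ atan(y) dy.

y*atan(y) - log(y**2 + 1)/2 + C

Use integration by parts with u = arctan(y), dv = dy.
Then du = 1/(y**2 + 1) dy.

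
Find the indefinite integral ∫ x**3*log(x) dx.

Use integration by parts with u = log(x), dv = x**3 dx.
Then du = 1/x dx and v = x**4/4.

x**4*log(x)/4 - x**4/16 + C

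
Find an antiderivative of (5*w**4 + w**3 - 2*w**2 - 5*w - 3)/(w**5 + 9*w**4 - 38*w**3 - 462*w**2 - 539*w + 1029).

Factor the denominator: (w - 7)*(w - 1)*(w + 3)*(w + 7)**2.
Partial-fraction decomposition: 21185/(6272*(w + 7)) - 2899/(112*(w + 7)**2) + 93/(160*(w + 3)) + 1/(384*(w - 1)) + 3053/(2940*(w - 7)).
Integrate each term; A/(w−a) gives A·log|w−a|; A/(w−a)² gives −A/(w−a).

3053*log(w - 7)/2940 + log(w - 1)/384 + 93*log(w + 3)/160 + 21185*log(w + 7)/6272 + 2899/(112*w + 784) + C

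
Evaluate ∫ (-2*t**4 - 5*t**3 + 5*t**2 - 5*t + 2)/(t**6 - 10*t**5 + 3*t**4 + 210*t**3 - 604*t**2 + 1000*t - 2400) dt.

Factor the denominator: (t - 6)*(t - 5)*(t - 4)*(t + 5)*(t**2 + 4).
Partial-fraction decomposition: (t + 8)/(116*(t**2 + 4)) + 43/(2610*(t + 5)) - 77/(36*(t - 4)) + 1773/(290*(t - 5)) - 4/(t - 6).
Integrate each term; A/(t−a) gives A·log|t−a|; the (Bt+D)/(t²+p²) term gives a log and an atan.

-4*log(t - 6) + 1773*log(t - 5)/290 - 77*log(t - 4)/36 + 43*log(t + 5)/2610 + log(t**2 + 4)/232 + atan(t/2)/29 + C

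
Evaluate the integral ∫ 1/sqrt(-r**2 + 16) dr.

asin(r/4) + C

Substitute r = 4·sin(θ), so dr = 4·cos(θ) dθ and the radical becomes sqrt(-r**2 + 16) = 4·cos(θ) by the Pythagorean identity.
Integrate the resulting trig expression in θ, then back-substitute θ = asin(r/4), sin(θ) = r/4, cos(θ) = sqrt(-r**2 + 16)/4 (absorbing any constant into C).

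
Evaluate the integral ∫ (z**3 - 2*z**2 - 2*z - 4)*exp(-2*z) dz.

Use integration by parts with u = z**3 - 2*z**2 - 2*z - 4, dv = exp(-2*z) dz, so v = -exp(-2*z)/2.
Apply parts 3 times (tabular method): alternate signs, differentiate u down to 0, integrate dv up.

(-4*z**3 + 2*z**2 + 10*z + 21)*exp(-2*z)/8 + C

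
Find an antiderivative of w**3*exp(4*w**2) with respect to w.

Let u = w², du = 2w dw; rewrite as (1/2)∫ u^1·exp(4u) du.
Now integrate by parts 1 time.

(4*w**2 - 1)*exp(4*w**2)/32 + C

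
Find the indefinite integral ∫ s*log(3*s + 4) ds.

s**2*log(3*s + 4)/2 - s**2/4 + 2*s/3 - 8*log(3*s + 4)/9 + C

Use integration by parts with u = log(3*s + 4), dv = s ds.
Then du = 3/(3*s + 4) ds and v = s**2/2.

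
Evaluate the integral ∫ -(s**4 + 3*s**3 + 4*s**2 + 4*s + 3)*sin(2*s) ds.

Use integration by parts with u = s**4 + 3*s**3 + 4*s**2 + 4*s + 3, dv = -sin(2*s) ds, so v = cos(2*s)/2.
Apply parts 4 times (tabular method): alternate signs, differentiate u down to 0, integrate dv up.

s**4*cos(2*s)/2 - s**3*sin(2*s) + 3*s**3*cos(2*s)/2 - 9*s**2*sin(2*s)/4 + s**2*cos(2*s)/2 - s*sin(2*s)/2 - s*cos(2*s)/4 + sin(2*s)/8 + 5*cos(2*s)/4 + C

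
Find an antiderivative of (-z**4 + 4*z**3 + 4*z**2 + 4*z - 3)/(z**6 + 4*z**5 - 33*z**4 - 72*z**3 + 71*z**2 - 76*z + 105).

-log(z - 5)/1248 - log(z - 1)/32 - 21*log(z + 3)/160 + 451*log(z + 7)/2400 - 4*log(z**2 + 1)/325 - 14*atan(z)/325 + C

Factor the denominator: (z - 5)*(z - 1)*(z + 3)*(z + 7)*(z**2 + 1).
Partial-fraction decomposition: -2*(4*z + 7)/(325*(z**2 + 1)) + 451/(2400*(z + 7)) - 21/(160*(z + 3)) - 1/(32*(z - 1)) - 1/(1248*(z - 5)).
Integrate each term; A/(z−a) gives A·log|z−a|; the (Bz+D)/(z²+p²) term gives a log and an atan.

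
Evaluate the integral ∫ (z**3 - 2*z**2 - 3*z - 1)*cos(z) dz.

z**3*sin(z) - 2*z**2*sin(z) + 3*z**2*cos(z) - 9*z*sin(z) - 4*z*cos(z) + 3*sin(z) - 9*cos(z) + C

Use integration by parts with u = z**3 - 2*z**2 - 3*z - 1, dv = cos(z) dz, so v = sin(z).
Apply parts 3 times (tabular method): alternate signs, differentiate u down to 0, integrate dv up.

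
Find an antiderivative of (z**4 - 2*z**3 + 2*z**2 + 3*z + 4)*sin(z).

-z**4*cos(z) + 4*z**3*sin(z) + 2*z**3*cos(z) - 6*z**2*sin(z) + 10*z**2*cos(z) - 20*z*sin(z) - 15*z*cos(z) + 15*sin(z) - 24*cos(z) + C

Use integration by parts with u = z**4 - 2*z**3 + 2*z**2 + 3*z + 4, dv = sin(z) dz, so v = -cos(z).
Apply parts 4 times (tabular method): alternate signs, differentiate u down to 0, integrate dv up.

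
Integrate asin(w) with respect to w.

Use integration by parts with u = arcsin(w), dv = dw.
Then du = 1/sqrt(-w**2 + 1) dw.

w*asin(w) + sqrt(-w**2 + 1) + C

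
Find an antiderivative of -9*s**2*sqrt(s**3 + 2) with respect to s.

-2*(s**3 + 2)**(3/2) + C

Let u = s**3 + 2, so du = (3*s**2) ds.
Rewriting, the integral becomes -3·∫ √u du = -3·(2/3)u^(3/2).
Substituting back, u = s**3 + 2.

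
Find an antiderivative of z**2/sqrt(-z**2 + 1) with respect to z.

Substitute z = sin(θ), so dz = cos(θ) dθ and the radical becomes sqrt(-z**2 + 1) = cos(θ) by the Pythagorean identity.
Integrate the resulting trig expression in θ, then back-substitute θ = asin(z), sin(θ) = z, cos(θ) = sqrt(-z**2 + 1) (absorbing any constant into C).

-z*sqrt(-z**2 + 1)/2 + asin(z)/2 + C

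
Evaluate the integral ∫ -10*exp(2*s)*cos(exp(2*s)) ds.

Let u = exp(2*s), so du = (2*exp(2*s)) ds.
Rewriting, the integral becomes -5·∫ cos(u) du = -5·sin(u).
Substituting back, u = exp(2*s).

-5*sin(exp(2*s)) + C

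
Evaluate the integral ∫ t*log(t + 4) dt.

Use integration by parts with u = log(t + 4), dv = t dt.
Then du = 1/(t + 4) dt and v = t**2/2.

t**2*log(t + 4)/2 - t**2/4 + 2*t - 8*log(t + 4) + C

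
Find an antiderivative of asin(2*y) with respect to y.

y*asin(2*y) + sqrt(-4*y**2 + 1)/2 + C

Use integration by parts with u = arcsin(2*y), dv = dy.
Then du = 2/sqrt(-4*y**2 + 1) dy.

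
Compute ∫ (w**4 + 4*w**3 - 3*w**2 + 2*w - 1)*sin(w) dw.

Use integration by parts with u = w**4 + 4*w**3 - 3*w**2 + 2*w - 1, dv = sin(w) dw, so v = -cos(w).
Apply parts 4 times (tabular method): alternate signs, differentiate u down to 0, integrate dv up.

-w**4*cos(w) + 4*w**3*sin(w) - 4*w**3*cos(w) + 12*w**2*sin(w) + 15*w**2*cos(w) - 30*w*sin(w) + 22*w*cos(w) - 22*sin(w) - 29*cos(w) + C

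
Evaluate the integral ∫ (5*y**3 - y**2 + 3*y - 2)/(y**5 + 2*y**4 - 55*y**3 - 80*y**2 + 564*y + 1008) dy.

265*log(y - 6)/468 - 157*log(y - 4)/462 - 13*log(y + 2)/60 + 155*log(y + 3)/252 - 1787*log(y + 7)/2860 + C

Factor the denominator: (y - 6)*(y - 4)*(y + 2)*(y + 3)*(y + 7).
Partial-fraction decomposition: -1787/(2860*(y + 7)) + 155/(252*(y + 3)) - 13/(60*(y + 2)) - 157/(462*(y - 4)) + 265/(468*(y - 6)).
Integrate each term: A/(y−a) contributes A·log|y−a|.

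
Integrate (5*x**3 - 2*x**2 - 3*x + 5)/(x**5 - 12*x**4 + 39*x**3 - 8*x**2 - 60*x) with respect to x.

Factor the denominator: x*(x - 6)*(x - 5)*(x - 2)*(x + 1).
Partial-fraction decomposition: 1/(126*(x + 1)) + 31/(72*(x - 2)) - 113/(18*(x - 5)) + 995/(168*(x - 6)) - 1/(12*x).
Integrate each term: A/(x−a) contributes A·log|x−a|.

-log(x)/12 + 995*log(x - 6)/168 - 113*log(x - 5)/18 + 31*log(x - 2)/72 + log(x + 1)/126 + C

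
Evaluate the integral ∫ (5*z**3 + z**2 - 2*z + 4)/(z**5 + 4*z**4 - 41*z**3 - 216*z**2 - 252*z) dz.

-log(z)/63 + 877*log(z - 7)/4095 - 7*log(z + 2)/18 + 58*log(z + 3)/45 - 257*log(z + 6)/234 + C

Factor the denominator: z*(z - 7)*(z + 2)*(z + 3)*(z + 6).
Partial-fraction decomposition: -257/(234*(z + 6)) + 58/(45*(z + 3)) - 7/(18*(z + 2)) + 877/(4095*(z - 7)) - 1/(63*z).
Integrate each term: A/(z−a) contributes A·log|z−a|.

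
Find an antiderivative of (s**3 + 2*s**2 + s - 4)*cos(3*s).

s**3*sin(3*s)/3 + 2*s**2*sin(3*s)/3 + s**2*cos(3*s)/3 + s*sin(3*s)/9 + 4*s*cos(3*s)/9 - 40*sin(3*s)/27 + cos(3*s)/27 + C

Use integration by parts with u = s**3 + 2*s**2 + s - 4, dv = cos(3*s) ds, so v = sin(3*s)/3.
Apply parts 3 times (tabular method): alternate signs, differentiate u down to 0, integrate dv up.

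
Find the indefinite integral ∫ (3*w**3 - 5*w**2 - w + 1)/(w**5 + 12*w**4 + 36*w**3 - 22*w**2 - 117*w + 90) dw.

Factor the denominator: (w - 1)**2*(w + 3)*(w + 5)*(w + 6).
Partial-fraction decomposition: -821/(147*(w + 6)) + 247/(36*(w + 5)) - 61/(48*(w + 3)) - 37/(7056*(w - 1)) - 1/(84*(w - 1)**2).
Integrate each term; A/(w−a) gives A·log|w−a|; A/(w−a)² gives −A/(w−a).

-37*log(w - 1)/7056 - 61*log(w + 3)/48 + 247*log(w + 5)/36 - 821*log(w + 6)/147 + 1/(84*w - 84) + C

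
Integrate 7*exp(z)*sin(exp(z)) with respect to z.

Let u = exp(z), so du = (exp(z)) dz.
Rewriting, the integral becomes 7·∫ sin(u) du = 7·-cos(u).
Substituting back, u = exp(z).

-7*cos(exp(z)) + C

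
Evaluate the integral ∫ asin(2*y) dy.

Use integration by parts with u = arcsin(2*y), dv = dy.
Then du = 2/sqrt(-4*y**2 + 1) dy.

y*asin(2*y) + sqrt(-4*y**2 + 1)/2 + C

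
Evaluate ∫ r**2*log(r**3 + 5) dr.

Let u = r**3 + 5, so du = (3*r**2) dr.
The integral becomes (1/3)·∫ log(u) du; integrate by parts with u′=log(u), dv′=du.

r**3*log(r**3 + 5)/3 - r**3/3 + 5*log(r**3 + 5)/3 + C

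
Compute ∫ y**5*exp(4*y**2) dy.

(8*y**4 - 4*y**2 + 1)*exp(4*y**2)/64 + C

Let u = y², du = 2y dy; rewrite as (1/2)∫ u^2·exp(4u) du.
Now integrate by parts 2 times.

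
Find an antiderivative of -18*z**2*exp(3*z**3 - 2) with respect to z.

-2*exp(3*z**3 - 2) + C

Let u = 3*z**3 - 2, so du = (9*z**2) dz.
Rewriting, the integral becomes -2·∫ e^u du = -2·e^u.
Substituting back, u = 3*z**3 - 2.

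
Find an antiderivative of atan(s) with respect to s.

s*atan(s) - log(s**2 + 1)/2 + C

Use integration by parts with u = arctan(s), dv = ds.
Then du = 1/(s**2 + 1) ds.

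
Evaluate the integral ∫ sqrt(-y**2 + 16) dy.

Substitute y = 4·sin(θ), so dy = 4·cos(θ) dθ and the radical becomes sqrt(-y**2 + 16) = 4·cos(θ) by the Pythagorean identity.
Integrate the resulting trig expression in θ, then back-substitute θ = asin(y/4), sin(θ) = y/4, cos(θ) = sqrt(-y**2 + 16)/4 (absorbing any constant into C).

y*sqrt(-y**2 + 16)/2 + 8*asin(y/4) + C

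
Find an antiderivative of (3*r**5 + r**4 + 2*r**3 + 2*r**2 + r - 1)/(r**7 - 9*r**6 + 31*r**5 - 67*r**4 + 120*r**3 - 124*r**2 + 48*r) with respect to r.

-log(r)/48 + 3491*log(r - 4)/720 - 17*log(r - 3)/3 + 191*log(r - 1)/225 - log(r**2 + 4)/200 - 51*atan(r/2)/200 - 4/(15*r - 15) + C

Factor the denominator: r*(r - 4)*(r - 3)*(r - 1)**2*(r**2 + 4).
Partial-fraction decomposition: -(r + 51)/(100*(r**2 + 4)) + 191/(225*(r - 1)) + 4/(15*(r - 1)**2) - 17/(3*(r - 3)) + 3491/(720*(r - 4)) - 1/(48*r).
Integrate each term; A/(r−a) gives A·log|r−a|; the (Br+D)/(r²+p²) term gives a log and an atan.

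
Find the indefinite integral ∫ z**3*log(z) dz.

z**4*log(z)/4 - z**4/16 + C

Use integration by parts with u = log(z), dv = z**3 dz.
Then du = 1/z dz and v = z**4/4.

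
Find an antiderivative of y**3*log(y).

Use integration by parts with u = log(y), dv = y**3 dy.
Then du = 1/y dy and v = y**4/4.

y**4*log(y)/4 - y**4/16 + C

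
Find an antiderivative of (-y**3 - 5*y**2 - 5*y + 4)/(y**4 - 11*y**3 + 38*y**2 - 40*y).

Factor the denominator: y*(y - 5)*(y - 4)*(y - 2).
Partial-fraction decomposition: -17/(6*(y - 2)) + 20/(y - 4) - 271/(15*(y - 5)) - 1/(10*y).
Integrate each term: A/(y−a) contributes A·log|y−a|.

-log(y)/10 - 271*log(y - 5)/15 + 20*log(y - 4) - 17*log(y - 2)/6 + C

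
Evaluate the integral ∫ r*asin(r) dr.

Use integration by parts with u = arcsin(r), dv = r dr.
Then du = 1/sqrt(-r**2 + 1) dr.

r**2*asin(r)/2 + r*sqrt(-r**2 + 1)/4 - asin(r)/4 + C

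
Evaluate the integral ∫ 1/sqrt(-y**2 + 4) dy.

Substitute y = 2·sin(θ), so dy = 2·cos(θ) dθ and the radical becomes sqrt(-y**2 + 4) = 2·cos(θ) by the Pythagorean identity.
Integrate the resulting trig expression in θ, then back-substitute θ = asin(y/2), sin(θ) = y/2, cos(θ) = sqrt(-y**2 + 4)/2 (absorbing any constant into C).

asin(y/2) + C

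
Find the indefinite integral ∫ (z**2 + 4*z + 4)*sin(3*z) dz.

Use integration by parts with u = z**2 + 4*z + 4, dv = sin(3*z) dz, so v = -cos(3*z)/3.
Apply parts 2 times (tabular method): alternate signs, differentiate u down to 0, integrate dv up.

-z**2*cos(3*z)/3 + 2*z*sin(3*z)/9 - 4*z*cos(3*z)/3 + 4*sin(3*z)/9 - 34*cos(3*z)/27 + C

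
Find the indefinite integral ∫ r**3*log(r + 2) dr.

Use integration by parts with u = log(r + 2), dv = r**3 dr.
Then du = 1/(r + 2) dr and v = r**4/4.

r**4*log(r + 2)/4 - r**4/16 + r**3/6 - r**2/2 + 2*r - 4*log(r + 2) + C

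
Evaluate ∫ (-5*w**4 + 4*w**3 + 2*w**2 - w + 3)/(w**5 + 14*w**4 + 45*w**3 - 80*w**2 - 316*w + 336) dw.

-13*log(w - 2)/144 - 3*log(w - 1)/280 - 499*log(w + 4)/60 + 7263*log(w + 6)/112 - 4423*log(w + 7)/72 + C

Factor the denominator: (w - 2)*(w - 1)*(w + 4)*(w + 6)*(w + 7).
Partial-fraction decomposition: -4423/(72*(w + 7)) + 7263/(112*(w + 6)) - 499/(60*(w + 4)) - 3/(280*(w - 1)) - 13/(144*(w - 2)).
Integrate each term: A/(w−a) contributes A·log|w−a|.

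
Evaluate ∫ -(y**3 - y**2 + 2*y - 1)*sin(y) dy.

y**3*cos(y) - 3*y**2*sin(y) - y**2*cos(y) + 2*y*sin(y) - 4*y*cos(y) + 4*sin(y) + cos(y) + C

Use integration by parts with u = y**3 - y**2 + 2*y - 1, dv = -sin(y) dy, so v = cos(y).
Apply parts 3 times (tabular method): alternate signs, differentiate u down to 0, integrate dv up.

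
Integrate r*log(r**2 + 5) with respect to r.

r**2*log(r**2 + 5)/2 - r**2/2 + 5*log(r**2 + 5)/2 + C

Let u = r**2 + 5, so du = (2*r) dr.
The integral becomes (1/2)·∫ log(u) du; integrate by parts with u′=log(u), dv′=du.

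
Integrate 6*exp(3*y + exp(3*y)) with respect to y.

2*exp(exp(3*y)) + C

Let u = exp(3*y), so du = (3*exp(3*y)) dy.
Rewriting, the integral becomes 2·∫ e^u du = 2·e^u.
Substituting back, u = exp(3*y).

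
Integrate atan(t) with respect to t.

t*atan(t) - log(t**2 + 1)/2 + C

Use integration by parts with u = arctan(t), dv = dt.
Then du = 1/(t**2 + 1) dt.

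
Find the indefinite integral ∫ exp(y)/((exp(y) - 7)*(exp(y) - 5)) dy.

log(exp(y) - 7)/2 - log(exp(y) - 5)/2 + C

Let u = e^y, du = e^y dy.
The integral becomes ∫ du/((u-7)(u-5)); decompose into partial fractions.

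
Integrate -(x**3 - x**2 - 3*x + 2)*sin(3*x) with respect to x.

x**3*cos(3*x)/3 - x**2*sin(3*x)/3 - x**2*cos(3*x)/3 + 2*x*sin(3*x)/9 - 11*x*cos(3*x)/9 + 11*sin(3*x)/27 + 20*cos(3*x)/27 + C

Use integration by parts with u = x**3 - x**2 - 3*x + 2, dv = -sin(3*x) dx, so v = cos(3*x)/3.
Apply parts 3 times (tabular method): alternate signs, differentiate u down to 0, integrate dv up.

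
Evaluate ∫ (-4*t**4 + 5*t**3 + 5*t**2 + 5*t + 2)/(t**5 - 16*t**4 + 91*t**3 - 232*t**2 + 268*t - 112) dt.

Factor the denominator: (t - 7)*(t - 4)*(t - 2)**2*(t - 1).
Partial-fraction decomposition: 13/(18*(t - 1)) - 227/(50*(t - 2)) + 4/(5*(t - 2)**2) + 301/(18*(t - 4)) - 7607/(450*(t - 7)).
Integrate each term; A/(t−a) gives A·log|t−a|; A/(t−a)² gives −A/(t−a).

-7607*log(t - 7)/450 + 301*log(t - 4)/18 - 227*log(t - 2)/50 + 13*log(t - 1)/18 - 4/(5*t - 10) + C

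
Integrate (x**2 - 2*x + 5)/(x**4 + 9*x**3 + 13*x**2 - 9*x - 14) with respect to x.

log(x - 1)/12 - 2*log(x + 1)/3 + 13*log(x + 2)/15 - 17*log(x + 7)/60 + C

Factor the denominator: (x - 1)*(x + 1)*(x + 2)*(x + 7).
Partial-fraction decomposition: -17/(60*(x + 7)) + 13/(15*(x + 2)) - 2/(3*(x + 1)) + 1/(12*(x - 1)).
Integrate each term: A/(x−a) contributes A·log|x−a|.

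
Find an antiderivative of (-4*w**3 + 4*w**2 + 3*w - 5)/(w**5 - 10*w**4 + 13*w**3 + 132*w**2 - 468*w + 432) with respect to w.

Factor the denominator: (w - 6)*(w - 3)**2*(w - 2)*(w + 4).
Partial-fraction decomposition: 101/(980*(w + 4)) + 5/(8*(w - 2)) + 545/(441*(w - 3)) + 68/(21*(w - 3)**2) - 707/(360*(w - 6)).
Integrate each term; A/(w−a) gives A·log|w−a|; A/(w−a)² gives −A/(w−a).

-707*log(w - 6)/360 + 545*log(w - 3)/441 + 5*log(w - 2)/8 + 101*log(w + 4)/980 - 68/(21*w - 63) + C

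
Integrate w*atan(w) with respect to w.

Use integration by parts with u = arctan(w), dv = w dw.
Then du = 1/(w**2 + 1) dw.

w**2*atan(w)/2 - w/2 + atan(w)/2 + C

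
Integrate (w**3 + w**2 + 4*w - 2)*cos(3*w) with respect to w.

Use integration by parts with u = w**3 + w**2 + 4*w - 2, dv = cos(3*w) dw, so v = sin(3*w)/3.
Apply parts 3 times (tabular method): alternate signs, differentiate u down to 0, integrate dv up.

w**3*sin(3*w)/3 + w**2*sin(3*w)/3 + w**2*cos(3*w)/3 + 10*w*sin(3*w)/9 + 2*w*cos(3*w)/9 - 20*sin(3*w)/27 + 10*cos(3*w)/27 + C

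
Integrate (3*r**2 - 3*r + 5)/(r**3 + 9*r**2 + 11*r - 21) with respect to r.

Factor the denominator: (r - 1)*(r + 3)*(r + 7).
Partial-fraction decomposition: 173/(32*(r + 7)) - 41/(16*(r + 3)) + 5/(32*(r - 1)).
Integrate each term: A/(r−a) contributes A·log|r−a|.

5*log(r - 1)/32 - 41*log(r + 3)/16 + 173*log(r + 7)/32 + C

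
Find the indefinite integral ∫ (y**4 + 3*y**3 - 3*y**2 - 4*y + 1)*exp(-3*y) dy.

Use integration by parts with u = y**4 + 3*y**3 - 3*y**2 - 4*y + 1, dv = exp(-3*y) dy, so v = -exp(-3*y)/3.
Apply parts 4 times (tabular method): alternate signs, differentiate u down to 0, integrate dv up.

(-27*y**4 - 117*y**3 - 36*y**2 + 84*y + 1)*exp(-3*y)/81 + C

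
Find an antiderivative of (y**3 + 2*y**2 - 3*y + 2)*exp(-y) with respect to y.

Use integration by parts with u = y**3 + 2*y**2 - 3*y + 2, dv = exp(-y) dy, so v = -exp(-y).
Apply parts 3 times (tabular method): alternate signs, differentiate u down to 0, integrate dv up.

(-y**3 - 5*y**2 - 7*y - 9)*exp(-y) + C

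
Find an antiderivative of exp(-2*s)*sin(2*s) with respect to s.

Let I denote the integral. Integrate by parts with u = sin(2*s), dv = exp(-2*s) ds, so v = -exp(-2*s)/2: I = -exp(-2*s)*sin(2*s)/2 + ∫ exp(-2*s)*cos(2*s) ds.
Apply parts again with u = cos(2*s), dv = exp(-2*s) ds: ∫ exp(-2*s)*cos(2*s) ds = -exp(-2*s)*cos(2*s)/2 − I. Substituting back brings back I: I = -exp(-2*s)*sin(2*s)/2 - exp(-2*s)*cos(2*s)/2 − I.
Solving for I: (1 + 1)·I equals the remaining terms, so I = (1/2)·(-exp(-2*s)*sin(2*s)/2 - exp(-2*s)*cos(2*s)/2).

-exp(-2*s)*sin(2*s)/4 - exp(-2*s)*cos(2*s)/4 + C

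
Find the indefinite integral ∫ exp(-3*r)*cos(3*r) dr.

Let I denote the integral. Integrate by parts with u = cos(3*r), dv = exp(-3*r) dr, so v = -exp(-3*r)/3: I = -exp(-3*r)*cos(3*r)/3 − ∫ exp(-3*r)*sin(3*r) dr.
Apply parts again with u = sin(3*r), dv = exp(-3*r) dr: ∫ exp(-3*r)*sin(3*r) dr = -exp(-3*r)*sin(3*r)/3 + I. Substituting back brings back I: I = exp(-3*r)*sin(3*r)/3 - exp(-3*r)*cos(3*r)/3 − I.
Solving for I: (1 + 1)·I equals the remaining terms, so I = (1/2)·(exp(-3*r)*sin(3*r)/3 - exp(-3*r)*cos(3*r)/3).

exp(-3*r)*sin(3*r)/6 - exp(-3*r)*cos(3*r)/6 + C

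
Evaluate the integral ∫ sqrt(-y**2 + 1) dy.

Substitute y = sin(θ), so dy = cos(θ) dθ and the radical becomes sqrt(-y**2 + 1) = cos(θ) by the Pythagorean identity.
Integrate the resulting trig expression in θ, then back-substitute θ = asin(y), sin(θ) = y, cos(θ) = sqrt(-y**2 + 1) (absorbing any constant into C).

y*sqrt(-y**2 + 1)/2 + asin(y)/2 + C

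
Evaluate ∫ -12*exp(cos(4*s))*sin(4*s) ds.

Let u = cos(4*s), so du = (-4*sin(4*s)) ds.
Rewriting, the integral becomes 3·∫ e^u du = 3·e^u.
Substituting back, u = cos(4*s).

3*exp(cos(4*s)) + C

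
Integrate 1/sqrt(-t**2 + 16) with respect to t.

Substitute t = 4·sin(θ), so dt = 4·cos(θ) dθ and the radical becomes sqrt(-t**2 + 16) = 4·cos(θ) by the Pythagorean identity.
Integrate the resulting trig expression in θ, then back-substitute θ = asin(t/4), sin(θ) = t/4, cos(θ) = sqrt(-t**2 + 16)/4 (absorbing any constant into C).

asin(t/4) + C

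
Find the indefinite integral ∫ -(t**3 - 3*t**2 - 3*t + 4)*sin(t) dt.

Use integration by parts with u = t**3 - 3*t**2 - 3*t + 4, dv = -sin(t) dt, so v = cos(t).
Apply parts 3 times (tabular method): alternate signs, differentiate u down to 0, integrate dv up.

t**3*cos(t) - 3*t**2*sin(t) - 3*t**2*cos(t) + 6*t*sin(t) - 9*t*cos(t) + 9*sin(t) + 10*cos(t) + C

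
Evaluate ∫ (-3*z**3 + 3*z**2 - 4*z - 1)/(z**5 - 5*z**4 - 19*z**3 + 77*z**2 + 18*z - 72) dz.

-113*log(z - 6)/210 + 67*log(z - 3)/168 - log(z - 1)/20 - 3*log(z + 1)/56 + 17*log(z + 4)/70 + C

Factor the denominator: (z - 6)*(z - 3)*(z - 1)*(z + 1)*(z + 4).
Partial-fraction decomposition: 17/(70*(z + 4)) - 3/(56*(z + 1)) - 1/(20*(z - 1)) + 67/(168*(z - 3)) - 113/(210*(z - 6)).
Integrate each term: A/(z−a) contributes A·log|z−a|.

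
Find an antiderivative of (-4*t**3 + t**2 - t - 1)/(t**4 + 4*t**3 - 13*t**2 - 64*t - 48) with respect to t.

-7*log(t - 4)/8 - log(t + 1)/6 + 17*log(t + 3)/2 - 275*log(t + 4)/24 + C

Factor the denominator: (t - 4)*(t + 1)*(t + 3)*(t + 4).
Partial-fraction decomposition: -275/(24*(t + 4)) + 17/(2*(t + 3)) - 1/(6*(t + 1)) - 7/(8*(t - 4)).
Integrate each term: A/(t−a) contributes A·log|t−a|.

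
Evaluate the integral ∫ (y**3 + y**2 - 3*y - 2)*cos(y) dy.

Use integration by parts with u = y**3 + y**2 - 3*y - 2, dv = cos(y) dy, so v = sin(y).
Apply parts 3 times (tabular method): alternate signs, differentiate u down to 0, integrate dv up.

y**3*sin(y) + y**2*sin(y) + 3*y**2*cos(y) - 9*y*sin(y) + 2*y*cos(y) - 4*sin(y) - 9*cos(y) + C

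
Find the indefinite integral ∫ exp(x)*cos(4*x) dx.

Let I denote the integral. Integrate by parts with u = cos(4*x), dv = exp(x) dx, so v = exp(x): I = exp(x)*cos(4*x) + 4·∫ exp(x)*sin(4*x) dx.
Apply parts again with u = sin(4*x), dv = exp(x) dx: ∫ exp(x)*sin(4*x) dx = exp(x)*sin(4*x) − 4·I. Substituting back brings back I: I = 4*exp(x)*sin(4*x) + exp(x)*cos(4*x) − 16·I.
Solving for I: (1 + 16)·I equals the remaining terms, so I = (1/17)·(4*exp(x)*sin(4*x) + exp(x)*cos(4*x)).

4*exp(x)*sin(4*x)/17 + exp(x)*cos(4*x)/17 + C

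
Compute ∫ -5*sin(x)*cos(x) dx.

Let u = sin(x), so du = (cos(x)) dx.
Rewriting, the integral becomes -5·∫ u^1 du = -5·u^2/2.
Substituting back, u = sin(x).

-5*sin(x)**2/2 + C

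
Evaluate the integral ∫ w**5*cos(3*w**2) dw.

Let u = w², du = 2w dw; rewrite as (1/2)∫ u^2·cos(3u) du.
Now integrate by parts 2 times.

w**4*sin(3*w**2)/6 + w**2*cos(3*w**2)/9 - sin(3*w**2)/27 + C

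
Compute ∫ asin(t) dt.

Use integration by parts with u = arcsin(t), dv = dt.
Then du = 1/sqrt(-t**2 + 1) dt.

t*asin(t) + sqrt(-t**2 + 1) + C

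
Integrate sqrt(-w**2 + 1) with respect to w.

w*sqrt(-w**2 + 1)/2 + asin(w)/2 + C

Substitute w = sin(θ), so dw = cos(θ) dθ and the radical becomes sqrt(-w**2 + 1) = cos(θ) by the Pythagorean identity.
Integrate the resulting trig expression in θ, then back-substitute θ = asin(w), sin(θ) = w, cos(θ) = sqrt(-w**2 + 1) (absorbing any constant into C).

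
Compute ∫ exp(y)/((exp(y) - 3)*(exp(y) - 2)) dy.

log(exp(y) - 3) - log(exp(y) - 2) + C

Let u = e^y, du = e^y dy.
The integral becomes ∫ du/((u-2)(u-3)); decompose into partial fractions.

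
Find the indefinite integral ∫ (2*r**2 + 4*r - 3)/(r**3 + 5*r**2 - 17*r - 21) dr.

Factor the denominator: (r - 3)*(r + 1)*(r + 7).
Partial-fraction decomposition: 67/(60*(r + 7)) + 5/(24*(r + 1)) + 27/(40*(r - 3)).
Integrate each term: A/(r−a) contributes A·log|r−a|.

27*log(r - 3)/40 + 5*log(r + 1)/24 + 67*log(r + 7)/60 + C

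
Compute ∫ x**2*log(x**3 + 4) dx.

x**3*log(x**3 + 4)/3 - x**3/3 + 4*log(x**3 + 4)/3 + C

Let u = x**3 + 4, so du = (3*x**2) dx.
The integral becomes (1/3)·∫ log(u) du; integrate by parts with u′=log(u), dv′=du.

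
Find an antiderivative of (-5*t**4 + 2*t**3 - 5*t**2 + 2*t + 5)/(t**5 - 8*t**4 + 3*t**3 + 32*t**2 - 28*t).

-5*log(t)/28 - 2309*log(t - 7)/378 + 15*log(t - 2)/8 - log(t - 1)/18 - 115*log(t + 2)/216 + C

Factor the denominator: t*(t - 7)*(t - 2)*(t - 1)*(t + 2).
Partial-fraction decomposition: -115/(216*(t + 2)) - 1/(18*(t - 1)) + 15/(8*(t - 2)) - 2309/(378*(t - 7)) - 5/(28*t).
Integrate each term: A/(t−a) contributes A·log|t−a|.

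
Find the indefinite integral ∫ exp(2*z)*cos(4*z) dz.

exp(2*z)*sin(4*z)/5 + exp(2*z)*cos(4*z)/10 + C

Let I denote the integral. Integrate by parts with u = cos(4*z), dv = exp(2*z) dz, so v = exp(2*z)/2: I = exp(2*z)*cos(4*z)/2 + 2·∫ exp(2*z)*sin(4*z) dz.
Apply parts again with u = sin(4*z), dv = exp(2*z) dz: ∫ exp(2*z)*sin(4*z) dz = exp(2*z)*sin(4*z)/2 − 2·I. Substituting back brings back I: I = exp(2*z)*sin(4*z) + exp(2*z)*cos(4*z)/2 − 4·I.
Solving for I: (1 + 4)·I equals the remaining terms, so I = (1/5)·(exp(2*z)*sin(4*z) + exp(2*z)*cos(4*z)/2).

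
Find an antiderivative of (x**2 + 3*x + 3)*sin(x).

-x**2*cos(x) + 2*x*sin(x) - 3*x*cos(x) + 3*sin(x) - cos(x) + C

Use integration by parts with u = x**2 + 3*x + 3, dv = sin(x) dx, so v = -cos(x).
Apply parts 2 times (tabular method): alternate signs, differentiate u down to 0, integrate dv up.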